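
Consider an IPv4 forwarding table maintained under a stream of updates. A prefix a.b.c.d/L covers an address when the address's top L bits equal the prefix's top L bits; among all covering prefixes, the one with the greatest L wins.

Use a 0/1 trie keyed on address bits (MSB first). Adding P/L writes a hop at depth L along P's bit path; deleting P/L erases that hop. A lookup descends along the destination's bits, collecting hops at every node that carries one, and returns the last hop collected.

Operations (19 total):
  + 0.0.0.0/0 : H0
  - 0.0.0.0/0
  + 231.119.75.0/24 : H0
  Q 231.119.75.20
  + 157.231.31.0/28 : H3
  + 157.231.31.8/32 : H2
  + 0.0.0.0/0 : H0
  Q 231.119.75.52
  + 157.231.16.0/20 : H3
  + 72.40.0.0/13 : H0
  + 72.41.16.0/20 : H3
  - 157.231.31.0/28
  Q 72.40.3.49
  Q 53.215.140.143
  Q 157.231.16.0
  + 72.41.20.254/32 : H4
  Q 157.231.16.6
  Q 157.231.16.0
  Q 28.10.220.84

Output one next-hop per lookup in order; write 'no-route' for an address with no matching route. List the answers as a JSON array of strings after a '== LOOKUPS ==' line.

Process each operation:
  + 0.0.0.0/0 (H0) depth=0
  - 0.0.0.0/0 clear@0
  + 231.119.75.0/24 (H0) depth=24
  ? 231.119.75.20  path d0:-→d1:-→d2:-→d3:-→d4:-→d5:-→d6:-→d7:-→d8:-→d9:-→d10:-→d11:-→d12:-→d13:-→d14:-→d15:-→d16:-→d17:-→d18:-→d19:-→d20:-→d21:-→d22:-→d23:-→d24:H0  best=H0
  + 157.231.31.0/28 (H3) depth=28
  + 157.231.31.8/32 (H2) depth=32
  + 0.0.0.0/0 (H0) depth=0
  ? 231.119.75.52  path d0:H0→d1:-→d2:-→d3:-→d4:-→d5:-→d6:-→d7:-→d8:-→d9:-→d10:-→d11:-→d12:-→d13:-→d14:-→d15:-→d16:-→d17:-→d18:-→d19:-→d20:-→d21:-→d22:-→d23:-→d24:H0  best=H0
  + 157.231.16.0/20 (H3) depth=20
  + 72.40.0.0/13 (H0) depth=13
  + 72.41.16.0/20 (H3) depth=20
  - 157.231.31.0/28 clear@28
  ? 72.40.3.49  path d0:H0→d1:-→d2:-→d3:-→d4:-→d5:-→d6:-→d7:-→d8:-→d9:-→d10:-→d11:-→d12:-→d13:H0→d14:-→d15:-  best=H0
  ? 53.215.140.143  path d0:H0→d1:-  best=H0
  ? 157.231.16.0  path d0:H0→d1:-→d2:-→d3:-→d4:-→d5:-→d6:-→d7:-→d8:-→d9:-→d10:-→d11:-→d12:-→d13:-→d14:-→d15:-→d16:-→d17:-→d18:-→d19:-→d20:H3  best=H3
  + 72.41.20.254/32 (H4) depth=32
  ? 157.231.16.6  path d0:H0→d1:-→d2:-→d3:-→d4:-→d5:-→d6:-→d7:-→d8:-→d9:-→d10:-→d11:-→d12:-→d13:-→d14:-→d15:-→d16:-→d17:-→d18:-→d19:-→d20:H3  best=H3
  ? 157.231.16.0  path d0:H0→d1:-→d2:-→d3:-→d4:-→d5:-→d6:-→d7:-→d8:-→d9:-→d10:-→d11:-→d12:-→d13:-→d14:-→d15:-→d16:-→d17:-→d18:-→d19:-→d20:H3  best=H3
  ? 28.10.220.84  path d0:H0→d1:-  best=H0

== LOOKUPS ==
["H0","H0","H0","H0","H3","H3","H3","H0"]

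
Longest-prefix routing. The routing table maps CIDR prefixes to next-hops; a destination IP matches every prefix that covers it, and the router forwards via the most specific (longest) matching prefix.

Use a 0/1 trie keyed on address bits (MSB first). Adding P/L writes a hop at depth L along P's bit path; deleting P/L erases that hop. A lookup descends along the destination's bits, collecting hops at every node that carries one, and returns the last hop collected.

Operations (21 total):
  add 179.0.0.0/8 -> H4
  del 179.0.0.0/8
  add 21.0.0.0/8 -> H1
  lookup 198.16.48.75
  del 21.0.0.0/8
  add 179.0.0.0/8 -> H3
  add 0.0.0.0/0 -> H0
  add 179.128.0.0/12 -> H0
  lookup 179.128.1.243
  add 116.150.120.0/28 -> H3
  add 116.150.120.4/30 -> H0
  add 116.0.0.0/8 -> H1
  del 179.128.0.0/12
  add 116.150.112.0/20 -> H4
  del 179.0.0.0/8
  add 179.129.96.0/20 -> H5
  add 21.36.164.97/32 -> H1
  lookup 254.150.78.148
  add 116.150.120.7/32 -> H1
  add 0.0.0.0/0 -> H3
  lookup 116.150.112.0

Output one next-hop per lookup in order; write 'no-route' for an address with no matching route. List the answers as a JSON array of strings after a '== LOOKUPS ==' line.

Process each operation:
  add 179.0.0.0/8 -> H4 at depth 8
  del 179.0.0.0/8 (clear depth 8)
  add 21.0.0.0/8 -> H1 at depth 8
  Q 198.16.48.75: descend 1 ; hops seen [∅] ; pick no-route
  del 21.0.0.0/8 (clear depth 8)
  add 179.0.0.0/8 -> H3 at depth 8
  add 0.0.0.0/0 -> H0 at depth 0
  add 179.128.0.0/12 -> H0 at depth 12
  Q 179.128.1.243: descend 101100111000 ; hops seen [H0,H3,H0] ; pick H0
  add 116.150.120.0/28 -> H3 at depth 28
  add 116.150.120.4/30 -> H0 at depth 30
  add 116.0.0.0/8 -> H1 at depth 8
  del 179.128.0.0/12 (clear depth 12)
  add 116.150.112.0/20 -> H4 at depth 20
  del 179.0.0.0/8 (clear depth 8)
  add 179.129.96.0/20 -> H5 at depth 20
  add 21.36.164.97/32 -> H1 at depth 32
  Q 254.150.78.148: descend 1 ; hops seen [H0] ; pick H0
  add 116.150.120.7/32 -> H1 at depth 32
  add 0.0.0.0/0 -> H3 at depth 0
  Q 116.150.112.0: descend 01110100100101100111 ; hops seen [H3,H1,H4] ; pick H4

== LOOKUPS ==
["no-route","H0","H0","H4"]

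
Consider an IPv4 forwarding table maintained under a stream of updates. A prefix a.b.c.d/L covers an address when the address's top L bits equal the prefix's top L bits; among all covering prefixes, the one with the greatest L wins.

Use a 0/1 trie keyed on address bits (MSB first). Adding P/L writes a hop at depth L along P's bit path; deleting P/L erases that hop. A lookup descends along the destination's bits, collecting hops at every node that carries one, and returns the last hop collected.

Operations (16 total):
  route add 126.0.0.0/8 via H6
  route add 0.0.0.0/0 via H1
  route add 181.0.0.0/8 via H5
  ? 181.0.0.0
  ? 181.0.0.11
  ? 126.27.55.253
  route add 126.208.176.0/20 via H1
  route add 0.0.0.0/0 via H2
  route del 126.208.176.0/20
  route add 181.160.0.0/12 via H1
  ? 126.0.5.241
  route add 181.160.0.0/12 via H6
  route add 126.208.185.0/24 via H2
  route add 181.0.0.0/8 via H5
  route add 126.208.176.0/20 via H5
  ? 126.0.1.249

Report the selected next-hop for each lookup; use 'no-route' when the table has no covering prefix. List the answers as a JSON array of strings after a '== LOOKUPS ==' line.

Process each operation:
  + 126.0.0.0/8 (H6) depth=8
  + 0.0.0.0/0 (H1) depth=0
  + 181.0.0.0/8 (H5) depth=8
  ? 181.0.0.0  path d0:H1→d1:-→d2:-→d3:-→d4:-→d5:-→d6:-→d7:-→d8:H5  best=H5
  ? 181.0.0.11  path d0:H1→d1:-→d2:-→d3:-→d4:-→d5:-→d6:-→d7:-→d8:H5  best=H5
  ? 126.27.55.253  path d0:H1→d1:-→d2:-→d3:-→d4:-→d5:-→d6:-→d7:-→d8:H6  best=H6
  + 126.208.176.0/20 (H1) depth=20
  + 0.0.0.0/0 (H2) depth=0
  del 126.208.176.0/20 (clear depth 20)
  + 181.160.0.0/12 (H1) depth=12
  ? 126.0.5.241  path d0:H2→d1:-→d2:-→d3:-→d4:-→d5:-→d6:-→d7:-→d8:H6  best=H6
  + 181.160.0.0/12 (H6) depth=12
  + 126.208.185.0/24 (H2) depth=24
  + 181.0.0.0/8 (H5) depth=8
  + 126.208.176.0/20 (H5) depth=20
  ? 126.0.1.249  path d0:H2→d1:-→d2:-→d3:-→d4:-→d5:-→d6:-→d7:-→d8:H6  best=H6

== LOOKUPS ==
["H5","H5","H6","H6","H6"]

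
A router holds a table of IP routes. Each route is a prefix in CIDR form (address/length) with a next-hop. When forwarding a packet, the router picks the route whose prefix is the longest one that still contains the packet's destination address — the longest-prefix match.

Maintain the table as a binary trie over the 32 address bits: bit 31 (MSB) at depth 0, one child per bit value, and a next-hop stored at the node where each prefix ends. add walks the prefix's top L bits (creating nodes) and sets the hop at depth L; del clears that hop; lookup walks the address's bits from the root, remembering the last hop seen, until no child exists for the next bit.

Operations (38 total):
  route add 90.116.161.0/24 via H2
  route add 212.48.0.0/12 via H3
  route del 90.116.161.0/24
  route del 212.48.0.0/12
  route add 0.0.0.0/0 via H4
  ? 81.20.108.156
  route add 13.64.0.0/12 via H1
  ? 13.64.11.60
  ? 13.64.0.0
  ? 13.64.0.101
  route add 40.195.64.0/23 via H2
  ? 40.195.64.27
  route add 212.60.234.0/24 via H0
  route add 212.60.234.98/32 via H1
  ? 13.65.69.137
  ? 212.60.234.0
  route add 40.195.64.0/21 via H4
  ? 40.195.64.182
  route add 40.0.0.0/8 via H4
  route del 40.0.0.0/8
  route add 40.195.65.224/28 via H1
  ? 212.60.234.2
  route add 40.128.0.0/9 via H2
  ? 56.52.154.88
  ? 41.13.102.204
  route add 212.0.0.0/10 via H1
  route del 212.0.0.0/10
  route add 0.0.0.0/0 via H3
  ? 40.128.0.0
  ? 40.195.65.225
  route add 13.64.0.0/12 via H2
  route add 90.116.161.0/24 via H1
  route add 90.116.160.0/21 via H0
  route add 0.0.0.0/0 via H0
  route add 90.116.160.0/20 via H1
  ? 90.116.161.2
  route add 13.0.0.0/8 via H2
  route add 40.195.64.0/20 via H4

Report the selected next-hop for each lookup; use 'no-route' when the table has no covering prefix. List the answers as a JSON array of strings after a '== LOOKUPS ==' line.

Apply in order:
  add 90.116.161.0/24 -> H2 at depth 24
  add 212.48.0.0/12 -> H3 at depth 12
  - 90.116.161.0/24 clear@24
  - 212.48.0.0/12 clear@12
  add 0.0.0.0/0 -> H4 at depth 0
  Q 81.20.108.156: descend 0101 ; hops seen [H4] ; pick H4
  add 13.64.0.0/12 -> H1 at depth 12
  Q 13.64.11.60: descend 000011010100 ; hops seen [H4,H1] ; pick H1
  Q 13.64.0.0: descend 000011010100 ; hops seen [H4,H1] ; pick H1
  Q 13.64.0.101: descend 000011010100 ; hops seen [H4,H1] ; pick H1
  add 40.195.64.0/23 -> H2 at depth 23
  Q 40.195.64.27: descend 00101000110000110100000 ; hops seen [H4,H2] ; pick H2
  add 212.60.234.0/24 -> H0 at depth 24
  add 212.60.234.98/32 -> H1 at depth 32
  Q 13.65.69.137: descend 000011010100 ; hops seen [H4,H1] ; pick H1
  Q 212.60.234.0: descend 1101010000111100111010100 ; hops seen [H4,H0] ; pick H0
  add 40.195.64.0/21 -> H4 at depth 21
  Q 40.195.64.182: descend 00101000110000110100000 ; hops seen [H4,H4,H2] ; pick H2
  add 40.0.0.0/8 -> H4 at depth 8
  - 40.0.0.0/8 clear@8
  add 40.195.65.224/28 -> H1 at depth 28
  Q 212.60.234.2: descend 1101010000111100111010100 ; hops seen [H4,H0] ; pick H0
  add 40.128.0.0/9 -> H2 at depth 9
  Q 56.52.154.88: descend 001 ; hops seen [H4] ; pick H4
  Q 41.13.102.204: descend 0010100 ; hops seen [H4] ; pick H4
  add 212.0.0.0/10 -> H1 at depth 10
  - 212.0.0.0/10 clear@10
  add 0.0.0.0/0 -> H3 at depth 0
  Q 40.128.0.0: descend 001010001 ; hops seen [H3,H2] ; pick H2
  Q 40.195.65.225: descend 0010100011000011010000011110 ; hops seen [H3,H2,H4,H2,H1] ; pick H1
  add 13.64.0.0/12 -> H2 at depth 12
  add 90.116.161.0/24 -> H1 at depth 24
  add 90.116.160.0/21 -> H0 at depth 21
  add 0.0.0.0/0 -> H0 at depth 0
  add 90.116.160.0/20 -> H1 at depth 20
  Q 90.116.161.2: descend 010110100111010010100001 ; hops seen [H0,H1,H0,H1] ; pick H1
  add 13.0.0.0/8 -> H2 at depth 8
  add 40.195.64.0/20 -> H4 at depth 20

== LOOKUPS ==
["H4","H1","H1","H1","H2","H1","H0","H2","H0","H4","H4","H2","H1","H1"]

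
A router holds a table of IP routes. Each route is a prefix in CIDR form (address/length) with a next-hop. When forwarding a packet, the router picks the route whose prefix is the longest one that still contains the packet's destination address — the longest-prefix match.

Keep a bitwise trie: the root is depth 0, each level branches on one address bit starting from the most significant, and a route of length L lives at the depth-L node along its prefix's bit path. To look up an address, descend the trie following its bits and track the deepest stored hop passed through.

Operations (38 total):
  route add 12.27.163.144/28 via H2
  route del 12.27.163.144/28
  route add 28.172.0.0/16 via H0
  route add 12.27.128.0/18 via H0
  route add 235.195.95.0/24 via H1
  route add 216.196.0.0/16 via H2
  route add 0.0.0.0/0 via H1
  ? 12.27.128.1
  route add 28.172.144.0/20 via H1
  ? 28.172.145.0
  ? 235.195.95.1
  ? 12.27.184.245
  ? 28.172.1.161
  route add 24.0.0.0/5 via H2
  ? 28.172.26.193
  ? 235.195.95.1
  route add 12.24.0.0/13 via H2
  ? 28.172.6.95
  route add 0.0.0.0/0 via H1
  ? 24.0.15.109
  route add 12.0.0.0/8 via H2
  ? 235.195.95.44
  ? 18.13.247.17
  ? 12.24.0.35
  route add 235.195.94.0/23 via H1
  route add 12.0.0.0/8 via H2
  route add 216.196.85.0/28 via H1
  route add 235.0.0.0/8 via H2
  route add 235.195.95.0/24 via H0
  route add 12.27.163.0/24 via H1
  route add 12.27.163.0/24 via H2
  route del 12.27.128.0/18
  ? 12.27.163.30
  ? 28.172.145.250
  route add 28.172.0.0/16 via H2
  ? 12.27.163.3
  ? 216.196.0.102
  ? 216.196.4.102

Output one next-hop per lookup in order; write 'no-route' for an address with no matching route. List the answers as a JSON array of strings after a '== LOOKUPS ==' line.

Trace:
  add 12.27.163.144/28 -> H2 at depth 28
  - 12.27.163.144/28 clear@28
  add 28.172.0.0/16 -> H0 at depth 16
  add 12.27.128.0/18 -> H0 at depth 18
  add 235.195.95.0/24 -> H1 at depth 24
  add 216.196.0.0/16 -> H2 at depth 16
  add 0.0.0.0/0 -> H1 at depth 0
  ? 12.27.128.1  path d0:H1→d1:-→d2:-→d3:-→d4:-→d5:-→d6:-→d7:-→d8:-→d9:-→d10:-→d11:-→d12:-→d13:-→d14:-→d15:-→d16:-→d17:-→d18:H0  best=H0
  add 28.172.144.0/20 -> H1 at depth 20
  ? 28.172.145.0  path d0:H1→d1:-→d2:-→d3:-→d4:-→d5:-→d6:-→d7:-→d8:-→d9:-→d10:-→d11:-→d12:-→d13:-→d14:-→d15:-→d16:H0→d17:-→d18:-→d19:-→d20:H1  best=H1
  ? 235.195.95.1  path d0:H1→d1:-→d2:-→d3:-→d4:-→d5:-→d6:-→d7:-→d8:-→d9:-→d10:-→d11:-→d12:-→d13:-→d14:-→d15:-→d16:-→d17:-→d18:-→d19:-→d20:-→d21:-→d22:-→d23:-→d24:H1  best=H1
  ? 12.27.184.245  path d0:H1→d1:-→d2:-→d3:-→d4:-→d5:-→d6:-→d7:-→d8:-→d9:-→d10:-→d11:-→d12:-→d13:-→d14:-→d15:-→d16:-→d17:-→d18:H0→d19:-  best=H0
  ? 28.172.1.161  path d0:H1→d1:-→d2:-→d3:-→d4:-→d5:-→d6:-→d7:-→d8:-→d9:-→d10:-→d11:-→d12:-→d13:-→d14:-→d15:-→d16:H0  best=H0
  add 24.0.0.0/5 -> H2 at depth 5
  ? 28.172.26.193  path d0:H1→d1:-→d2:-→d3:-→d4:-→d5:H2→d6:-→d7:-→d8:-→d9:-→d10:-→d11:-→d12:-→d13:-→d14:-→d15:-→d16:H0  best=H0
  ? 235.195.95.1  path d0:H1→d1:-→d2:-→d3:-→d4:-→d5:-→d6:-→d7:-→d8:-→d9:-→d10:-→d11:-→d12:-→d13:-→d14:-→d15:-→d16:-→d17:-→d18:-→d19:-→d20:-→d21:-→d22:-→d23:-→d24:H1  best=H1
  add 12.24.0.0/13 -> H2 at depth 13
  ? 28.172.6.95  path d0:H1→d1:-→d2:-→d3:-→d4:-→d5:H2→d6:-→d7:-→d8:-→d9:-→d10:-→d11:-→d12:-→d13:-→d14:-→d15:-→d16:H0  best=H0
  add 0.0.0.0/0 -> H1 at depth 0
  ? 24.0.15.109  path d0:H1→d1:-→d2:-→d3:-→d4:-→d5:H2  best=H2
  add 12.0.0.0/8 -> H2 at depth 8
  ? 235.195.95.44  path d0:H1→d1:-→d2:-→d3:-→d4:-→d5:-→d6:-→d7:-→d8:-→d9:-→d10:-→d11:-→d12:-→d13:-→d14:-→d15:-→d16:-→d17:-→d18:-→d19:-→d20:-→d21:-→d22:-→d23:-→d24:H1  best=H1
  ? 18.13.247.17  path d0:H1→d1:-→d2:-→d3:-→d4:-  best=H1
  ? 12.24.0.35  path d0:H1→d1:-→d2:-→d3:-→d4:-→d5:-→d6:-→d7:-→d8:H2→d9:-→d10:-→d11:-→d12:-→d13:H2→d14:-  best=H2
  add 235.195.94.0/23 -> H1 at depth 23
  add 12.0.0.0/8 -> H2 at depth 8
  add 216.196.85.0/28 -> H1 at depth 28
  add 235.0.0.0/8 -> H2 at depth 8
  add 235.195.95.0/24 -> H0 at depth 24
  add 12.27.163.0/24 -> H1 at depth 24
  add 12.27.163.0/24 -> H2 at depth 24
  - 12.27.128.0/18 clear@18
  ? 12.27.163.30  path d0:H1→d1:-→d2:-→d3:-→d4:-→d5:-→d6:-→d7:-→d8:H2→d9:-→d10:-→d11:-→d12:-→d13:H2→d14:-→d15:-→d16:-→d17:-→d18:-→d19:-→d20:-→d21:-→d22:-→d23:-→d24:H2  best=H2
  ? 28.172.145.250  path d0:H1→d1:-→d2:-→d3:-→d4:-→d5:H2→d6:-→d7:-→d8:-→d9:-→d10:-→d11:-→d12:-→d13:-→d14:-→d15:-→d16:H0→d17:-→d18:-→d19:-→d20:H1  best=H1
  add 28.172.0.0/16 -> H2 at depth 16
  ? 12.27.163.3  path d0:H1→d1:-→d2:-→d3:-→d4:-→d5:-→d6:-→d7:-→d8:H2→d9:-→d10:-→d11:-→d12:-→d13:H2→d14:-→d15:-→d16:-→d17:-→d18:-→d19:-→d20:-→d21:-→d22:-→d23:-→d24:H2  best=H2
  ? 216.196.0.102  path d0:H1→d1:-→d2:-→d3:-→d4:-→d5:-→d6:-→d7:-→d8:-→d9:-→d10:-→d11:-→d12:-→d13:-→d14:-→d15:-→d16:H2→d17:-  best=H2
  ? 216.196.4.102  path d0:H1→d1:-→d2:-→d3:-→d4:-→d5:-→d6:-→d7:-→d8:-→d9:-→d10:-→d11:-→d12:-→d13:-→d14:-→d15:-→d16:H2→d17:-  best=H2

== LOOKUPS ==
["H0","H1","H1","H0","H0","H0","H1","H0","H2","H1","H1","H2","H2","H1","H2","H2","H2"]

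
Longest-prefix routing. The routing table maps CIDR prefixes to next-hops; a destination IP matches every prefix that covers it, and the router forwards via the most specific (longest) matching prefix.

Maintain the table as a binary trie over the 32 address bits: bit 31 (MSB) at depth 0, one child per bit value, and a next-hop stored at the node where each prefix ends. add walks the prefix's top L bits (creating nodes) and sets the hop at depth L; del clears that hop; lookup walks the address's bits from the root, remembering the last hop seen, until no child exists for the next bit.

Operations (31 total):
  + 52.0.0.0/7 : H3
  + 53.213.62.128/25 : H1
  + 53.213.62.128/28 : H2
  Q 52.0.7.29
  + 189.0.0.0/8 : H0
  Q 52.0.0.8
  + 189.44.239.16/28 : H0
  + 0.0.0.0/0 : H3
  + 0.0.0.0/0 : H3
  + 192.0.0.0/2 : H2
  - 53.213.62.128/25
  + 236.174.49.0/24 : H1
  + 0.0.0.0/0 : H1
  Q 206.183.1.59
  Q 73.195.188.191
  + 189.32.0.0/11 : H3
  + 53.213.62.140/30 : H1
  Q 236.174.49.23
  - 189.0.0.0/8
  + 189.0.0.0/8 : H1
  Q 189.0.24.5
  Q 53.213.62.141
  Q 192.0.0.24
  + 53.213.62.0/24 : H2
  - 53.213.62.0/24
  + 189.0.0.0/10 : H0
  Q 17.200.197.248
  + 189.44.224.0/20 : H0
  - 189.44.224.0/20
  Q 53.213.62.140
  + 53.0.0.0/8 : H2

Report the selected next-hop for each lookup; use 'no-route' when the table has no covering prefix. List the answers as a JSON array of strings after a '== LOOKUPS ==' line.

Process each operation:
  + 52.0.0.0/7 (H3) depth=7
  + 53.213.62.128/25 (H1) depth=25
  + 53.213.62.128/28 (H2) depth=28
  lookup 52.0.7.29: bits 0011010 walk d0:-→d1:-→d2:-→d3:-→d4:-→d5:-→d6:-→d7:H3 -> H3
  + 189.0.0.0/8 (H0) depth=8
  lookup 52.0.0.8: bits 0011010 walk d0:-→d1:-→d2:-→d3:-→d4:-→d5:-→d6:-→d7:H3 -> H3
  + 189.44.239.16/28 (H0) depth=28
  + 0.0.0.0/0 (H3) depth=0
  + 0.0.0.0/0 (H3) depth=0
  + 192.0.0.0/2 (H2) depth=2
  - 53.213.62.128/25 clear@25
  + 236.174.49.0/24 (H1) depth=24
  + 0.0.0.0/0 (H1) depth=0
  lookup 206.183.1.59: bits 11 walk d0:H1→d1:-→d2:H2 -> H2
  lookup 73.195.188.191: bits 0 walk d0:H1→d1:- -> H1
  + 189.32.0.0/11 (H3) depth=11
  + 53.213.62.140/30 (H1) depth=30
  lookup 236.174.49.23: bits 111011001010111000110001 walk d0:H1→d1:-→d2:H2→d3:-→d4:-→d5:-→d6:-→d7:-→d8:-→d9:-→d10:-→d11:-→d12:-→d13:-→d14:-→d15:-→d16:-→d17:-→d18:-→d19:-→d20:-→d21:-→d22:-→d23:-→d24:H1 -> H1
  - 189.0.0.0/8 clear@8
  + 189.0.0.0/8 (H1) depth=8
  lookup 189.0.24.5: bits 1011110100 walk d0:H1→d1:-→d2:-→d3:-→d4:-→d5:-→d6:-→d7:-→d8:H1→d9:-→d10:- -> H1
  lookup 53.213.62.141: bits 001101011101010100111110100011 walk d0:H1→d1:-→d2:-→d3:-→d4:-→d5:-→d6:-→d7:H3→d8:-→d9:-→d10:-→d11:-→d12:-→d13:-→d14:-→d15:-→d16:-→d17:-→d18:-→d19:-→d20:-→d21:-→d22:-→d23:-→d24:-→d25:-→d26:-→d27:-→d28:H2→d29:-→d30:H1 -> H1
  lookup 192.0.0.24: bits 11 walk d0:H1→d1:-→d2:H2 -> H2
  + 53.213.62.0/24 (H2) depth=24
  - 53.213.62.0/24 clear@24
  + 189.0.0.0/10 (H0) depth=10
  lookup 17.200.197.248: bits 00 walk d0:H1→d1:-→d2:- -> H1
  + 189.44.224.0/20 (H0) depth=20
  - 189.44.224.0/20 clear@20
  lookup 53.213.62.140: bits 001101011101010100111110100011 walk d0:H1→d1:-→d2:-→d3:-→d4:-→d5:-→d6:-→d7:H3→d8:-→d9:-→d10:-→d11:-→d12:-→d13:-→d14:-→d15:-→d16:-→d17:-→d18:-→d19:-→d20:-→d21:-→d22:-→d23:-→d24:-→d25:-→d26:-→d27:-→d28:H2→d29:-→d30:H1 -> H1
  + 53.0.0.0/8 (H2) depth=8

== LOOKUPS ==
["H3","H3","H2","H1","H1","H1","H1","H2","H1","H1"]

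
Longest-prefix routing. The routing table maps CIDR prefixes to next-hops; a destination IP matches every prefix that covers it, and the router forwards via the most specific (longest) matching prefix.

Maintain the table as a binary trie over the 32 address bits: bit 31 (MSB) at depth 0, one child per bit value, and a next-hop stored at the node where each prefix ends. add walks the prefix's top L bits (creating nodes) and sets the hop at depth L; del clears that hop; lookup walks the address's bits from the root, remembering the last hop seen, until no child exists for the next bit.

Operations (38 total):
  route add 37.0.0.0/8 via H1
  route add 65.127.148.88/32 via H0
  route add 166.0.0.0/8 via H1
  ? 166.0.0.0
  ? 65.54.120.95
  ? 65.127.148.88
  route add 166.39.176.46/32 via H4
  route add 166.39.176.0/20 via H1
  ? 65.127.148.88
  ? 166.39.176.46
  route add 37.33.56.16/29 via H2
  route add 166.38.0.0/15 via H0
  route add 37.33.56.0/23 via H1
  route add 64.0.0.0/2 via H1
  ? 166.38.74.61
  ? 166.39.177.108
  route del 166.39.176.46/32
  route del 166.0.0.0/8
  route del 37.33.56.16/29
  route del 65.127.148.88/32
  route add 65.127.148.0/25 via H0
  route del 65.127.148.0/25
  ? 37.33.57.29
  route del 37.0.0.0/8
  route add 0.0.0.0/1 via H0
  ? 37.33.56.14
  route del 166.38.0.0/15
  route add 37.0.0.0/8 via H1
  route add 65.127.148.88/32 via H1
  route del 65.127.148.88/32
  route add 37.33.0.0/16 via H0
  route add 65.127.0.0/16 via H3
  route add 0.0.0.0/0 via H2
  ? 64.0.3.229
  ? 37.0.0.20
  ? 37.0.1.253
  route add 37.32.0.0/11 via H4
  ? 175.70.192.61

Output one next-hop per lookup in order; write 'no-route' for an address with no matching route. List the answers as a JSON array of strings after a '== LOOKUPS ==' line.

Apply in order:
  + 37.0.0.0/8 (H1) depth=8
  + 65.127.148.88/32 (H0) depth=32
  + 166.0.0.0/8 (H1) depth=8
  lookup 166.0.0.0: bits 10100110 walk d0:-→d1:-→d2:-→d3:-→d4:-→d5:-→d6:-→d7:-→d8:H1 -> H1
  lookup 65.54.120.95: bits 010000010 walk d0:-→d1:-→d2:-→d3:-→d4:-→d5:-→d6:-→d7:-→d8:-→d9:- -> no-route
  lookup 65.127.148.88: bits 01000001011111111001010001011000 walk d0:-→d1:-→d2:-→d3:-→d4:-→d5:-→d6:-→d7:-→d8:-→d9:-→d10:-→d11:-→d12:-→d13:-→d14:-→d15:-→d16:-→d17:-→d18:-→d19:-→d20:-→d21:-→d22:-→d23:-→d24:-→d25:-→d26:-→d27:-→d28:-→d29:-→d30:-→d31:-→d32:H0 -> H0
  + 166.39.176.46/32 (H4) depth=32
  + 166.39.176.0/20 (H1) depth=20
  lookup 65.127.148.88: bits 01000001011111111001010001011000 walk d0:-→d1:-→d2:-→d3:-→d4:-→d5:-→d6:-→d7:-→d8:-→d9:-→d10:-→d11:-→d12:-→d13:-→d14:-→d15:-→d16:-→d17:-→d18:-→d19:-→d20:-→d21:-→d22:-→d23:-→d24:-→d25:-→d26:-→d27:-→d28:-→d29:-→d30:-→d31:-→d32:H0 -> H0
  lookup 166.39.176.46: bits 10100110001001111011000000101110 walk d0:-→d1:-→d2:-→d3:-→d4:-→d5:-→d6:-→d7:-→d8:H1→d9:-→d10:-→d11:-→d12:-→d13:-→d14:-→d15:-→d16:-→d17:-→d18:-→d19:-→d20:H1→d21:-→d22:-→d23:-→d24:-→d25:-→d26:-→d27:-→d28:-→d29:-→d30:-→d31:-→d32:H4 -> H4
  + 37.33.56.16/29 (H2) depth=29
  + 166.38.0.0/15 (H0) depth=15
  + 37.33.56.0/23 (H1) depth=23
  + 64.0.0.0/2 (H1) depth=2
  lookup 166.38.74.61: bits 101001100010011 walk d0:-→d1:-→d2:-→d3:-→d4:-→d5:-→d6:-→d7:-→d8:H1→d9:-→d10:-→d11:-→d12:-→d13:-→d14:-→d15:H0 -> H0
  lookup 166.39.177.108: bits 10100110001001111011000 walk d0:-→d1:-→d2:-→d3:-→d4:-→d5:-→d6:-→d7:-→d8:H1→d9:-→d10:-→d11:-→d12:-→d13:-→d14:-→d15:H0→d16:-→d17:-→d18:-→d19:-→d20:H1→d21:-→d22:-→d23:- -> H1
  - 166.39.176.46/32 clear@32
  - 166.0.0.0/8 clear@8
  - 37.33.56.16/29 clear@29
  - 65.127.148.88/32 clear@32
  + 65.127.148.0/25 (H0) depth=25
  - 65.127.148.0/25 clear@25
  lookup 37.33.57.29: bits 00100101001000010011100 walk d0:-→d1:-→d2:-→d3:-→d4:-→d5:-→d6:-→d7:-→d8:H1→d9:-→d10:-→d11:-→d12:-→d13:-→d14:-→d15:-→d16:-→d17:-→d18:-→d19:-→d20:-→d21:-→d22:-→d23:H1 -> H1
  - 37.0.0.0/8 clear@8
  + 0.0.0.0/1 (H0) depth=1
  lookup 37.33.56.14: bits 001001010010000100111000000 walk d0:-→d1:H0→d2:-→d3:-→d4:-→d5:-→d6:-→d7:-→d8:-→d9:-→d10:-→d11:-→d12:-→d13:-→d14:-→d15:-→d16:-→d17:-→d18:-→d19:-→d20:-→d21:-→d22:-→d23:H1→d24:-→d25:-→d26:-→d27:- -> H1
  - 166.38.0.0/15 clear@15
  + 37.0.0.0/8 (H1) depth=8
  + 65.127.148.88/32 (H1) depth=32
  - 65.127.148.88/32 clear@32
  + 37.33.0.0/16 (H0) depth=16
  + 65.127.0.0/16 (H3) depth=16
  + 0.0.0.0/0 (H2) depth=0
  lookup 64.0.3.229: bits 0100000 walk d0:H2→d1:H0→d2:H1→d3:-→d4:-→d5:-→d6:-→d7:- -> H1
  lookup 37.0.0.20: bits 0010010100 walk d0:H2→d1:H0→d2:-→d3:-→d4:-→d5:-→d6:-→d7:-→d8:H1→d9:-→d10:- -> H1
  lookup 37.0.1.253: bits 0010010100 walk d0:H2→d1:H0→d2:-→d3:-→d4:-→d5:-→d6:-→d7:-→d8:H1→d9:-→d10:- -> H1
  + 37.32.0.0/11 (H4) depth=11
  lookup 175.70.192.61: bits 1010 walk d0:H2→d1:-→d2:-→d3:-→d4:- -> H2

== LOOKUPS ==
["H1","no-route","H0","H0","H4","H0","H1","H1","H1","H1","H1","H1","H2"]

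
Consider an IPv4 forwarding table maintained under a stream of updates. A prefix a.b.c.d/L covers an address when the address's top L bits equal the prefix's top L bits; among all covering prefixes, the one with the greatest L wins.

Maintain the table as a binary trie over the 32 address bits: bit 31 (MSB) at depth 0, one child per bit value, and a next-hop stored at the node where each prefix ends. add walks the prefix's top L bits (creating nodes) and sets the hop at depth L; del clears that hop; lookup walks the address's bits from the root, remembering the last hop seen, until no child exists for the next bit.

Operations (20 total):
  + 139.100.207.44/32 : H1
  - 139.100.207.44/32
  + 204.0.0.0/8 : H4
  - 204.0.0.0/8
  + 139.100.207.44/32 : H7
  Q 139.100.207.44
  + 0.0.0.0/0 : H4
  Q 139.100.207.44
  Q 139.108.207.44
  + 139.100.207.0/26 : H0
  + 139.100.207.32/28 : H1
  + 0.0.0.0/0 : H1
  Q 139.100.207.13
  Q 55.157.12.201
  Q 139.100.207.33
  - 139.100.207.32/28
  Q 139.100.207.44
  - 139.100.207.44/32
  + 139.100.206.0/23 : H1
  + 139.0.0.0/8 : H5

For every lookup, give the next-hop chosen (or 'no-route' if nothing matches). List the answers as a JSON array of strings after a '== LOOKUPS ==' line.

Trace:
  + 139.100.207.44/32 (H1) depth=32
  del 139.100.207.44/32 (clear depth 32)
  + 204.0.0.0/8 (H4) depth=8
  del 204.0.0.0/8 (clear depth 8)
  + 139.100.207.44/32 (H7) depth=32
  ? 139.100.207.44  path d0:-→d1:-→d2:-→d3:-→d4:-→d5:-→d6:-→d7:-→d8:-→d9:-→d10:-→d11:-→d12:-→d13:-→d14:-→d15:-→d16:-→d17:-→d18:-→d19:-→d20:-→d21:-→d22:-→d23:-→d24:-→d25:-→d26:-→d27:-→d28:-→d29:-→d30:-→d31:-→d32:H7  best=H7
  + 0.0.0.0/0 (H4) depth=0
  ? 139.100.207.44  path d0:H4→d1:-→d2:-→d3:-→d4:-→d5:-→d6:-→d7:-→d8:-→d9:-→d10:-→d11:-→d12:-→d13:-→d14:-→d15:-→d16:-→d17:-→d18:-→d19:-→d20:-→d21:-→d22:-→d23:-→d24:-→d25:-→d26:-→d27:-→d28:-→d29:-→d30:-→d31:-→d32:H7  best=H7
  ? 139.108.207.44  path d0:H4→d1:-→d2:-→d3:-→d4:-→d5:-→d6:-→d7:-→d8:-→d9:-→d10:-→d11:-→d12:-  best=H4
  + 139.100.207.0/26 (H0) depth=26
  + 139.100.207.32/28 (H1) depth=28
  + 0.0.0.0/0 (H1) depth=0
  ? 139.100.207.13  path d0:H1→d1:-→d2:-→d3:-→d4:-→d5:-→d6:-→d7:-→d8:-→d9:-→d10:-→d11:-→d12:-→d13:-→d14:-→d15:-→d16:-→d17:-→d18:-→d19:-→d20:-→d21:-→d22:-→d23:-→d24:-→d25:-→d26:H0  best=H0
  ? 55.157.12.201  path d0:H1  best=H1
  ? 139.100.207.33  path d0:H1→d1:-→d2:-→d3:-→d4:-→d5:-→d6:-→d7:-→d8:-→d9:-→d10:-→d11:-→d12:-→d13:-→d14:-→d15:-→d16:-→d17:-→d18:-→d19:-→d20:-→d21:-→d22:-→d23:-→d24:-→d25:-→d26:H0→d27:-→d28:H1  best=H1
  del 139.100.207.32/28 (clear depth 28)
  ? 139.100.207.44  path d0:H1→d1:-→d2:-→d3:-→d4:-→d5:-→d6:-→d7:-→d8:-→d9:-→d10:-→d11:-→d12:-→d13:-→d14:-→d15:-→d16:-→d17:-→d18:-→d19:-→d20:-→d21:-→d22:-→d23:-→d24:-→d25:-→d26:H0→d27:-→d28:-→d29:-→d30:-→d31:-→d32:H7  best=H7
  del 139.100.207.44/32 (clear depth 32)
  + 139.100.206.0/23 (H1) depth=23
  + 139.0.0.0/8 (H5) depth=8

== LOOKUPS ==
["H7","H7","H4","H0","H1","H1","H7"]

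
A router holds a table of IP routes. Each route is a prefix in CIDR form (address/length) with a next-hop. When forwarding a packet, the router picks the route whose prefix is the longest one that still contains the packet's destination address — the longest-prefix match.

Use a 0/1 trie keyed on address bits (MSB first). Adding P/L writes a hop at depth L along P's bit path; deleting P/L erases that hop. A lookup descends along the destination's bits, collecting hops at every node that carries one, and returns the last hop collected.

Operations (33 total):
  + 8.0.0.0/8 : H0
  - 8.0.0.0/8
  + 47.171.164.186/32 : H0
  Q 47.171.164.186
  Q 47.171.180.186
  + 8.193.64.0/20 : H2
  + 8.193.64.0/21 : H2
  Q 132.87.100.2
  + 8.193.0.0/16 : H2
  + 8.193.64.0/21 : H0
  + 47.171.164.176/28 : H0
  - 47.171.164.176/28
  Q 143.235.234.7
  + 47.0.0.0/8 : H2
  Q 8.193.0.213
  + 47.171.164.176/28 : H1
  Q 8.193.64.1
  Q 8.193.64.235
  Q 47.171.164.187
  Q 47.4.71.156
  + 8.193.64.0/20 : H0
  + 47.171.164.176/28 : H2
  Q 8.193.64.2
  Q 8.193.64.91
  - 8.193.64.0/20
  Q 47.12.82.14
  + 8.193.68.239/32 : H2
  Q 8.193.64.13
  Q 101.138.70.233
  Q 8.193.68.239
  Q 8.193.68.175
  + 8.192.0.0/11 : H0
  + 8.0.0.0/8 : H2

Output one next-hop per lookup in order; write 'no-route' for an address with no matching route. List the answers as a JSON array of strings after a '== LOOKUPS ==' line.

Process each operation:
  add 8.0.0.0/8 -> H0 at depth 8
  del 8.0.0.0/8 (clear depth 8)
  add 47.171.164.186/32 -> H0 at depth 32
  lookup 47.171.164.186: bits 00101111101010111010010010111010 walk d0:-→d1:-→d2:-→d3:-→d4:-→d5:-→d6:-→d7:-→d8:-→d9:-→d10:-→d11:-→d12:-→d13:-→d14:-→d15:-→d16:-→d17:-→d18:-→d19:-→d20:-→d21:-→d22:-→d23:-→d24:-→d25:-→d26:-→d27:-→d28:-→d29:-→d30:-→d31:-→d32:H0 -> H0
  lookup 47.171.180.186: bits 0010111110101011101 walk d0:-→d1:-→d2:-→d3:-→d4:-→d5:-→d6:-→d7:-→d8:-→d9:-→d10:-→d11:-→d12:-→d13:-→d14:-→d15:-→d16:-→d17:-→d18:-→d19:- -> no-route
  add 8.193.64.0/20 -> H2 at depth 20
  add 8.193.64.0/21 -> H2 at depth 21
  lookup 132.87.100.2: bits ε walk d0:- -> no-route
  add 8.193.0.0/16 -> H2 at depth 16
  add 8.193.64.0/21 -> H0 at depth 21
  add 47.171.164.176/28 -> H0 at depth 28
  del 47.171.164.176/28 (clear depth 28)
  lookup 143.235.234.7: bits ε walk d0:- -> no-route
  add 47.0.0.0/8 -> H2 at depth 8
  lookup 8.193.0.213: bits 00001000110000010 walk d0:-→d1:-→d2:-→d3:-→d4:-→d5:-→d6:-→d7:-→d8:-→d9:-→d10:-→d11:-→d12:-→d13:-→d14:-→d15:-→d16:H2→d17:- -> H2
  add 47.171.164.176/28 -> H1 at depth 28
  lookup 8.193.64.1: bits 000010001100000101000 walk d0:-→d1:-→d2:-→d3:-→d4:-→d5:-→d6:-→d7:-→d8:-→d9:-→d10:-→d11:-→d12:-→d13:-→d14:-→d15:-→d16:H2→d17:-→d18:-→d19:-→d20:H2→d21:H0 -> H0
  lookup 8.193.64.235: bits 000010001100000101000 walk d0:-→d1:-→d2:-→d3:-→d4:-→d5:-→d6:-→d7:-→d8:-→d9:-→d10:-→d11:-→d12:-→d13:-→d14:-→d15:-→d16:H2→d17:-→d18:-→d19:-→d20:H2→d21:H0 -> H0
  lookup 47.171.164.187: bits 0010111110101011101001001011101 walk d0:-→d1:-→d2:-→d3:-→d4:-→d5:-→d6:-→d7:-→d8:H2→d9:-→d10:-→d11:-→d12:-→d13:-→d14:-→d15:-→d16:-→d17:-→d18:-→d19:-→d20:-→d21:-→d22:-→d23:-→d24:-→d25:-→d26:-→d27:-→d28:H1→d29:-→d30:-→d31:- -> H1
  lookup 47.4.71.156: bits 00101111 walk d0:-→d1:-→d2:-→d3:-→d4:-→d5:-→d6:-→d7:-→d8:H2 -> H2
  add 8.193.64.0/20 -> H0 at depth 20
  add 47.171.164.176/28 -> H2 at depth 28
  lookup 8.193.64.2: bits 000010001100000101000 walk d0:-→d1:-→d2:-→d3:-→d4:-→d5:-→d6:-→d7:-→d8:-→d9:-→d10:-→d11:-→d12:-→d13:-→d14:-→d15:-→d16:H2→d17:-→d18:-→d19:-→d20:H0→d21:H0 -> H0
  lookup 8.193.64.91: bits 000010001100000101000 walk d0:-→d1:-→d2:-→d3:-→d4:-→d5:-→d6:-→d7:-→d8:-→d9:-→d10:-→d11:-→d12:-→d13:-→d14:-→d15:-→d16:H2→d17:-→d18:-→d19:-→d20:H0→d21:H0 -> H0
  del 8.193.64.0/20 (clear depth 20)
  lookup 47.12.82.14: bits 00101111 walk d0:-→d1:-→d2:-→d3:-→d4:-→d5:-→d6:-→d7:-→d8:H2 -> H2
  add 8.193.68.239/32 -> H2 at depth 32
  lookup 8.193.64.13: bits 000010001100000101000 walk d0:-→d1:-→d2:-→d3:-→d4:-→d5:-→d6:-→d7:-→d8:-→d9:-→d10:-→d11:-→d12:-→d13:-→d14:-→d15:-→d16:H2→d17:-→d18:-→d19:-→d20:-→d21:H0 -> H0
  lookup 101.138.70.233: bits 0 walk d0:-→d1:- -> no-route
  lookup 8.193.68.239: bits 00001000110000010100010011101111 walk d0:-→d1:-→d2:-→d3:-→d4:-→d5:-→d6:-→d7:-→d8:-→d9:-→d10:-→d11:-→d12:-→d13:-→d14:-→d15:-→d16:H2→d17:-→d18:-→d19:-→d20:-→d21:H0→d22:-→d23:-→d24:-→d25:-→d26:-→d27:-→d28:-→d29:-→d30:-→d31:-→d32:H2 -> H2
  lookup 8.193.68.175: bits 0000100011000001010001001 walk d0:-→d1:-→d2:-→d3:-→d4:-→d5:-→d6:-→d7:-→d8:-→d9:-→d10:-→d11:-→d12:-→d13:-→d14:-→d15:-→d16:H2→d17:-→d18:-→d19:-→d20:-→d21:H0→d22:-→d23:-→d24:-→d25:- -> H0
  add 8.192.0.0/11 -> H0 at depth 11
  add 8.0.0.0/8 -> H2 at depth 8

== LOOKUPS ==
["H0","no-route","no-route","no-route","H2","H0","H0","H1","H2","H0","H0","H2","H0","no-route","H2","H0"]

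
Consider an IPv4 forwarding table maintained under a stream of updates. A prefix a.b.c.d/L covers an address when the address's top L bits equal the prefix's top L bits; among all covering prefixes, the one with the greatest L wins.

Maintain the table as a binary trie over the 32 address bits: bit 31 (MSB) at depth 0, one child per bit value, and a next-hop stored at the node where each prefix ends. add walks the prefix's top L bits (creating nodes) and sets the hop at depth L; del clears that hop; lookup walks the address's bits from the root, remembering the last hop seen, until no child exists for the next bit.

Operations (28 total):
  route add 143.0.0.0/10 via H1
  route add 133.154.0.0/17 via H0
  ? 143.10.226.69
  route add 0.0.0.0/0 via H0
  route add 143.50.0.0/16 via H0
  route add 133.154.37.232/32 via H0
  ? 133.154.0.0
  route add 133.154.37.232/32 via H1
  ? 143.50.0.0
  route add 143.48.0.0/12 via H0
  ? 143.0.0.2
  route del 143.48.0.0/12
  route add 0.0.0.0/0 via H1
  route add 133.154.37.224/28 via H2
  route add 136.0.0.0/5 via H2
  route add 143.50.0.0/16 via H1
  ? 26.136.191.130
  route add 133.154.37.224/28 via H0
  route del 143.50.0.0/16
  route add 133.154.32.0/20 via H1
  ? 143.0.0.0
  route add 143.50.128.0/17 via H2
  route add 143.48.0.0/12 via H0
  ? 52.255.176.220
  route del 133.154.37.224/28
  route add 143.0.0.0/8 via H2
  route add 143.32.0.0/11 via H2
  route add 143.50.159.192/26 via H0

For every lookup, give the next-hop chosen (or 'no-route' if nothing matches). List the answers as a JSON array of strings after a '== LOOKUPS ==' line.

Apply in order:
  + 143.0.0.0/10 (H1) depth=10
  + 133.154.0.0/17 (H0) depth=17
  lookup 143.10.226.69: bits 1000111100 walk d0:-→d1:-→d2:-→d3:-→d4:-→d5:-→d6:-→d7:-→d8:-→d9:-→d10:H1 -> H1
  + 0.0.0.0/0 (H0) depth=0
  + 143.50.0.0/16 (H0) depth=16
  + 133.154.37.232/32 (H0) depth=32
  lookup 133.154.0.0: bits 100001011001101000 walk d0:H0→d1:-→d2:-→d3:-→d4:-→d5:-→d6:-→d7:-→d8:-→d9:-→d10:-→d11:-→d12:-→d13:-→d14:-→d15:-→d16:-→d17:H0→d18:- -> H0
  + 133.154.37.232/32 (H1) depth=32
  lookup 143.50.0.0: bits 1000111100110010 walk d0:H0→d1:-→d2:-→d3:-→d4:-→d5:-→d6:-→d7:-→d8:-→d9:-→d10:H1→d11:-→d12:-→d13:-→d14:-→d15:-→d16:H0 -> H0
  + 143.48.0.0/12 (H0) depth=12
  lookup 143.0.0.2: bits 1000111100 walk d0:H0→d1:-→d2:-→d3:-→d4:-→d5:-→d6:-→d7:-→d8:-→d9:-→d10:H1 -> H1
  - 143.48.0.0/12 clear@12
  + 0.0.0.0/0 (H1) depth=0
  + 133.154.37.224/28 (H2) depth=28
  + 136.0.0.0/5 (H2) depth=5
  + 143.50.0.0/16 (H1) depth=16
  lookup 26.136.191.130: bits ε walk d0:H1 -> H1
  + 133.154.37.224/28 (H0) depth=28
  - 143.50.0.0/16 clear@16
  + 133.154.32.0/20 (H1) depth=20
  lookup 143.0.0.0: bits 1000111100 walk d0:H1→d1:-→d2:-→d3:-→d4:-→d5:H2→d6:-→d7:-→d8:-→d9:-→d10:H1 -> H1
  + 143.50.128.0/17 (H2) depth=17
  + 143.48.0.0/12 (H0) depth=12
  lookup 52.255.176.220: bits ε walk d0:H1 -> H1
  - 133.154.37.224/28 clear@28
  + 143.0.0.0/8 (H2) depth=8
  + 143.32.0.0/11 (H2) depth=11
  + 143.50.159.192/26 (H0) depth=26

== LOOKUPS ==
["H1","H0","H0","H1","H1","H1","H1"]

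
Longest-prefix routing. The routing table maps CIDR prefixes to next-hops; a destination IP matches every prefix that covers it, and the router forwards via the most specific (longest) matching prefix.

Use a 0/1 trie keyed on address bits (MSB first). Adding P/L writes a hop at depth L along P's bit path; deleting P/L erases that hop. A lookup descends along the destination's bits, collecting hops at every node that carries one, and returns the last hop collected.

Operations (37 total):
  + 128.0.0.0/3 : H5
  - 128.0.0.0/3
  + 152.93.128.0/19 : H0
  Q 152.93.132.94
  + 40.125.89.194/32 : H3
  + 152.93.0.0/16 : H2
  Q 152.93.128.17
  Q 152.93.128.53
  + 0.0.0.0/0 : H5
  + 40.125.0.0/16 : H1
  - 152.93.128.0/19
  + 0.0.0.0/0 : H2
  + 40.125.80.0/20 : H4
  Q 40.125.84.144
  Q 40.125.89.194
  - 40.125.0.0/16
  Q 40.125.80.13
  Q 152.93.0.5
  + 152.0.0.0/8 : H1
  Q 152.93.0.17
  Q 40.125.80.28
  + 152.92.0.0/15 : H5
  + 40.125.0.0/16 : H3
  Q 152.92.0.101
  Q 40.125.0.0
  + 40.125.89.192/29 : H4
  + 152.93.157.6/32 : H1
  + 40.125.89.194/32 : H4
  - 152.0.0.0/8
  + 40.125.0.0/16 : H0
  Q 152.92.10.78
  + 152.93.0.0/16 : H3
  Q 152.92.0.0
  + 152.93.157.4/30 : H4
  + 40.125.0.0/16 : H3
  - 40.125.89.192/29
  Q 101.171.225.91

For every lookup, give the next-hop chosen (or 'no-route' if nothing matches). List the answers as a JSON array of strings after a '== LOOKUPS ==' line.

Trace:
  + 128.0.0.0/3 (H5) depth=3
  del 128.0.0.0/3 (clear depth 3)
  + 152.93.128.0/19 (H0) depth=19
  Q 152.93.132.94: descend 1001100001011101100 ; hops seen [H0] ; pick H0
  + 40.125.89.194/32 (H3) depth=32
  + 152.93.0.0/16 (H2) depth=16
  Q 152.93.128.17: descend 1001100001011101100 ; hops seen [H2,H0] ; pick H0
  Q 152.93.128.53: descend 1001100001011101100 ; hops seen [H2,H0] ; pick H0
  + 0.0.0.0/0 (H5) depth=0
  + 40.125.0.0/16 (H1) depth=16
  del 152.93.128.0/19 (clear depth 19)
  + 0.0.0.0/0 (H2) depth=0
  + 40.125.80.0/20 (H4) depth=20
  Q 40.125.84.144: descend 00101000011111010101 ; hops seen [H2,H1,H4] ; pick H4
  Q 40.125.89.194: descend 00101000011111010101100111000010 ; hops seen [H2,H1,H4,H3] ; pick H3
  del 40.125.0.0/16 (clear depth 16)
  Q 40.125.80.13: descend 00101000011111010101 ; hops seen [H2,H4] ; pick H4
  Q 152.93.0.5: descend 1001100001011101 ; hops seen [H2,H2] ; pick H2
  + 152.0.0.0/8 (H1) depth=8
  Q 152.93.0.17: descend 1001100001011101 ; hops seen [H2,H1,H2] ; pick H2
  Q 40.125.80.28: descend 00101000011111010101 ; hops seen [H2,H4] ; pick H4
  + 152.92.0.0/15 (H5) depth=15
  + 40.125.0.0/16 (H3) depth=16
  Q 152.92.0.101: descend 100110000101110 ; hops seen [H2,H1,H5] ; pick H5
  Q 40.125.0.0: descend 00101000011111010 ; hops seen [H2,H3] ; pick H3
  + 40.125.89.192/29 (H4) depth=29
  + 152.93.157.6/32 (H1) depth=32
  + 40.125.89.194/32 (H4) depth=32
  del 152.0.0.0/8 (clear depth 8)
  + 40.125.0.0/16 (H0) depth=16
  Q 152.92.10.78: descend 100110000101110 ; hops seen [H2,H5] ; pick H5
  + 152.93.0.0/16 (H3) depth=16
  Q 152.92.0.0: descend 100110000101110 ; hops seen [H2,H5] ; pick H5
  + 152.93.157.4/30 (H4) depth=30
  + 40.125.0.0/16 (H3) depth=16
  del 40.125.89.192/29 (clear depth 29)
  Q 101.171.225.91: descend 0 ; hops seen [H2] ; pick H2

== LOOKUPS ==
["H0","H0","H0","H4","H3","H4","H2","H2","H4","H5","H3","H5","H5","H2"]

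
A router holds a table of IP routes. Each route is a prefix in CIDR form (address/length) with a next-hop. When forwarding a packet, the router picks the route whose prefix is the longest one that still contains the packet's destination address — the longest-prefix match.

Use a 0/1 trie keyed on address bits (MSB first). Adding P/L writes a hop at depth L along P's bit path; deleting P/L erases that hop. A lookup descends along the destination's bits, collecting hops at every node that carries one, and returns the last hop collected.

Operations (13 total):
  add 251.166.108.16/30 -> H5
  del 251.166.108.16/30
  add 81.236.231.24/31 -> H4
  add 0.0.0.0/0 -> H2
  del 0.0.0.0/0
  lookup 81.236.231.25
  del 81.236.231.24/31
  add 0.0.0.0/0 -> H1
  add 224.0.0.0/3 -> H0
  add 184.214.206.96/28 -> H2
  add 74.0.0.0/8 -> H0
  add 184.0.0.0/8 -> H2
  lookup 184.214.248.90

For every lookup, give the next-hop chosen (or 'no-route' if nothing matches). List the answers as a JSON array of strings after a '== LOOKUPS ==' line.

Process each operation:
  + 251.166.108.16/30 (H5) depth=30
  - 251.166.108.16/30 clear@30
  + 81.236.231.24/31 (H4) depth=31
  + 0.0.0.0/0 (H2) depth=0
  - 0.0.0.0/0 clear@0
  Q 81.236.231.25: descend 0101000111101100111001110001100 ; hops seen [H4] ; pick H4
  - 81.236.231.24/31 clear@31
  + 0.0.0.0/0 (H1) depth=0
  + 224.0.0.0/3 (H0) depth=3
  + 184.214.206.96/28 (H2) depth=28
  + 74.0.0.0/8 (H0) depth=8
  + 184.0.0.0/8 (H2) depth=8
  Q 184.214.248.90: descend 101110001101011011 ; hops seen [H1,H2] ; pick H2

== LOOKUPS ==
["H4","H2"]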